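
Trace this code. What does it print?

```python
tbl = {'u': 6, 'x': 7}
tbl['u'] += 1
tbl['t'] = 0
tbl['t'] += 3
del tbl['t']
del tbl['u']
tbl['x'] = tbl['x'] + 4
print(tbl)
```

{'x': 11}

tbl['u'] = 6+1 = 7 → {'u': 7, 'x': 7}
tbl['t'] = 0 → {'u': 7, 'x': 7, 't': 0}
tbl['t'] = 0+3 = 3 → {'u': 7, 'x': 7, 't': 3}
del 't' → {'u': 7, 'x': 7}
del 'u' → {'x': 7}
tbl['x'] = tbl['x']+4 = 11 → {'x': 11}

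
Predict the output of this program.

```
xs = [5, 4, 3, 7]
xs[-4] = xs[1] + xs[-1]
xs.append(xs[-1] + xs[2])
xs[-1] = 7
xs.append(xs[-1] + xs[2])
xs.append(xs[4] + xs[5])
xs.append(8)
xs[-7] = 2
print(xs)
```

[11, 2, 3, 7, 7, 10, 17, 8]

xs[-4] = xs[1]+xs[-1] = 4+7 = 11 → [11, 4, 3, 7]
append xs[-1]+xs[2] = 7+3 = 10 → [11, 4, 3, 7, 10]
xs[-1] = 7 → [11, 4, 3, 7, 7]
append xs[-1]+xs[2] = 7+3 = 10 → [11, 4, 3, 7, 7, 10]
append xs[4]+xs[5] = 7+10 = 17 → [11, 4, 3, 7, 7, 10, 17]
append 8 → [11, 4, 3, 7, 7, 10, 17, 8]
xs[-7] = 2 → [11, 2, 3, 7, 7, 10, 17, 8]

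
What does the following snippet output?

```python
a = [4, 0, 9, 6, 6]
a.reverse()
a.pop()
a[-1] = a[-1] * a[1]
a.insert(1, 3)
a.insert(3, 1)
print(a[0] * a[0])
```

reverse → [6, 6, 9, 0, 4]
pop() removes 4 → [6, 6, 9, 0]
a[-1] = a[-1]*a[1] = 0*6 = 0 → [6, 6, 9, 0]
insert 3 at 1 → [6, 3, 6, 9, 0]
insert 1 at 3 → [6, 3, 6, 1, 9, 0]
a[0]*a[0] = 6*6 = 36

36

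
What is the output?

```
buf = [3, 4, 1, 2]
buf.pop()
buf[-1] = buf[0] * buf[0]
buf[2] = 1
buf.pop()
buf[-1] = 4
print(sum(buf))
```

pop() removes 2 → [3, 4, 1]
buf[-1] = buf[0]*buf[0] = 3*3 = 9 → [3, 4, 9]
buf[2] = 1 → [3, 4, 1]
pop() removes 1 → [3, 4]
buf[-1] = 4 → [3, 4]
sum = 7

7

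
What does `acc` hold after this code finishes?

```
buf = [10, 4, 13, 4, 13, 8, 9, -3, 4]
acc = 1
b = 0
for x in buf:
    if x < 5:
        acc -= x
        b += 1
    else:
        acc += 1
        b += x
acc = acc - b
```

-60

x=10: not <5, acc = 1+1 = 2; b=10
x=4: <5, acc = 2-4 = -2; b=11
x=13: not <5, acc = (-2)+1 = -1; b=24
x=4: <5, acc = (-1)-4 = -5; b=25
x=13: not <5, acc = (-5)+1 = -4; b=38
x=8: not <5, acc = (-4)+1 = -3; b=46
x=9: not <5, acc = (-3)+1 = -2; b=55
x=-3: <5, acc = (-2)-(-3) = 1; b=56
x=4: <5, acc = 1-4 = -3; b=57
acc-b = (-3)-57 = -60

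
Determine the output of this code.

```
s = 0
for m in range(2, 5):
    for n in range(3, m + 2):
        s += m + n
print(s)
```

m=2,n=3: s = 0+5 = 5
m=3,n=3: s = 5+6 = 11
m=3,n=4: s = 11+7 = 18
m=4,n=3: s = 18+7 = 25
m=4,n=4: s = 25+8 = 33
m=4,n=5: s = 33+9 = 42

42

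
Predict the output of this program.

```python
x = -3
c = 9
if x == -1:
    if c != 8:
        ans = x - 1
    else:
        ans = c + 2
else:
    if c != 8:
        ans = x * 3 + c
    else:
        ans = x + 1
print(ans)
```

0

x=-3, c=9
x == -1 is False; c != 8 is True
→ ans = x * 3 + c = 0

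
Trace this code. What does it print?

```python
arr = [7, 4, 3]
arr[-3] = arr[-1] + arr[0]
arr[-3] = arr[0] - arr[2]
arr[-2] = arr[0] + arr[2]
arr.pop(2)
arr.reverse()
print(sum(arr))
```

arr[-3] = arr[-1]+arr[0] = 3+7 = 10 → [10, 4, 3]
arr[-3] = arr[0]-arr[2] = 10-3 = 7 → [7, 4, 3]
arr[-2] = arr[0]+arr[2] = 7+3 = 10 → [7, 10, 3]
pop(2) removes 3 → [7, 10]
reverse → [10, 7]
sum = 17

17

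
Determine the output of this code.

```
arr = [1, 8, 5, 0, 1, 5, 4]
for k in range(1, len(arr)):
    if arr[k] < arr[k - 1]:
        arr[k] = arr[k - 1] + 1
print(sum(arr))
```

64

k=1: 8>=1, unchanged → [1, 8, 5, 0, 1, 5, 4]
k=2: 5<8, arr[2] = 8+1 = 9 → [1, 8, 9, 0, 1, 5, 4]
k=3: 0<9, arr[3] = 9+1 = 10 → [1, 8, 9, 10, 1, 5, 4]
k=4: 1<10, arr[4] = 10+1 = 11 → [1, 8, 9, 10, 11, 5, 4]
k=5: 5<11, arr[5] = 11+1 = 12 → [1, 8, 9, 10, 11, 12, 4]
k=6: 4<12, arr[6] = 12+1 = 13 → [1, 8, 9, 10, 11, 12, 13]
sum = 64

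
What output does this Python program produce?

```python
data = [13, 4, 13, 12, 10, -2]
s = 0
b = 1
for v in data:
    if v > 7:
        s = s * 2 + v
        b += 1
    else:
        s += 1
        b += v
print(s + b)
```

206

v=13: >7, s = 0*2+13 = 13; b=2
v=4: not >7, s = 13+1 = 14; b=6
v=13: >7, s = 14*2+13 = 41; b=7
v=12: >7, s = 41*2+12 = 94; b=8
v=10: >7, s = 94*2+10 = 198; b=9
v=-2: not >7, s = 198+1 = 199; b=7
s+b = 199+7 = 206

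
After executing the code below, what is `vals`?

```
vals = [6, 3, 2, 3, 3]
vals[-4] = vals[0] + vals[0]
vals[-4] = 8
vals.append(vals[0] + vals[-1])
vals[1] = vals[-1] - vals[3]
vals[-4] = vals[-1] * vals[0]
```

vals[-4] = vals[0]+vals[0] = 6+6 = 12 → [6, 12, 2, 3, 3]
vals[-4] = 8 → [6, 8, 2, 3, 3]
append vals[0]+vals[-1] = 6+3 = 9 → [6, 8, 2, 3, 3, 9]
vals[1] = vals[-1]-vals[3] = 9-3 = 6 → [6, 6, 2, 3, 3, 9]
vals[-4] = vals[-1]*vals[0] = 9*6 = 54 → [6, 6, 54, 3, 3, 9]

[6, 6, 54, 3, 3, 9]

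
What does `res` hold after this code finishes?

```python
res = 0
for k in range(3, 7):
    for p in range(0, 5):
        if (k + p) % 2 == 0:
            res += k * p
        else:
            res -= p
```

72

k=3,p=0: odd sum, res = 0-0 = 0
k=3,p=1: even sum, res = 0+3 = 3
k=3,p=2: odd sum, res = 3-2 = 1
k=3,p=3: even sum, res = 1+9 = 10
k=3,p=4: odd sum, res = 10-4 = 6
k=4,p=0: even sum, res = 6+0 = 6
k=4,p=1: odd sum, res = 6-1 = 5
k=4,p=2: even sum, res = 5+8 = 13
k=4,p=3: odd sum, res = 13-3 = 10
k=4,p=4: even sum, res = 10+16 = 26
k=5,p=0: odd sum, res = 26-0 = 26
k=5,p=1: even sum, res = 26+5 = 31
k=5,p=2: odd sum, res = 31-2 = 29
k=5,p=3: even sum, res = 29+15 = 44
k=5,p=4: odd sum, res = 44-4 = 40
k=6,p=0: even sum, res = 40+0 = 40
k=6,p=1: odd sum, res = 40-1 = 39
k=6,p=2: even sum, res = 39+12 = 51
k=6,p=3: odd sum, res = 51-3 = 48
k=6,p=4: even sum, res = 48+24 = 72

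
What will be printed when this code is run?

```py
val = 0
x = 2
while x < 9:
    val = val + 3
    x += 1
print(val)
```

21

x=2: val = 0+3 = 3
x=3: val = 3+3 = 6
x=4: val = 6+3 = 9
x=5: val = 9+3 = 12
x=6: val = 12+3 = 15
x=7: val = 15+3 = 18
x=8: val = 18+3 = 21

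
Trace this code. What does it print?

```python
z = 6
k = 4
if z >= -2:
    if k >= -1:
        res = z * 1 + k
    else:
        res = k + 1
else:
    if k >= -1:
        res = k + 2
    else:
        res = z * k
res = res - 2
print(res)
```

8

z=6, k=4
z >= -2 is True; k >= -1 is True
→ res = z * 1 + k = 10
res = 10-2 = 8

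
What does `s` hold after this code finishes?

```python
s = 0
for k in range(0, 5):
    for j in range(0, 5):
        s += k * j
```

k=0,j=0: s = 0+0 = 0
k=0,j=1: s = 0+0 = 0
k=0,j=2: s = 0+0 = 0
k=0,j=3: s = 0+0 = 0
k=0,j=4: s = 0+0 = 0
k=1,j=0: s = 0+0 = 0
k=1,j=1: s = 0+1 = 1
k=1,j=2: s = 1+2 = 3
k=1,j=3: s = 3+3 = 6
k=1,j=4: s = 6+4 = 10
k=2,j=0: s = 10+0 = 10
k=2,j=1: s = 10+2 = 12
k=2,j=2: s = 12+4 = 16
k=2,j=3: s = 16+6 = 22
k=2,j=4: s = 22+8 = 30
k=3,j=0: s = 30+0 = 30
k=3,j=1: s = 30+3 = 33
k=3,j=2: s = 33+6 = 39
k=3,j=3: s = 39+9 = 48
k=3,j=4: s = 48+12 = 60
k=4,j=0: s = 60+0 = 60
k=4,j=1: s = 60+4 = 64
k=4,j=2: s = 64+8 = 72
k=4,j=3: s = 72+12 = 84
k=4,j=4: s = 84+16 = 100

100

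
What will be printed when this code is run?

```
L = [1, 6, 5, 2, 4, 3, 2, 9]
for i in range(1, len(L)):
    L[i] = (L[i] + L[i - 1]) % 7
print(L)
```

[1, 0, 5, 0, 4, 0, 2, 4]

i=1: L[1] = (6+1)%7 = 0 → [1, 0, 5, 2, 4, 3, 2, 9]
i=2: L[2] = (5+0)%7 = 5 → [1, 0, 5, 2, 4, 3, 2, 9]
i=3: L[3] = (2+5)%7 = 0 → [1, 0, 5, 0, 4, 3, 2, 9]
i=4: L[4] = (4+0)%7 = 4 → [1, 0, 5, 0, 4, 3, 2, 9]
i=5: L[5] = (3+4)%7 = 0 → [1, 0, 5, 0, 4, 0, 2, 9]
i=6: L[6] = (2+0)%7 = 2 → [1, 0, 5, 0, 4, 0, 2, 9]
i=7: L[7] = (9+2)%7 = 4 → [1, 0, 5, 0, 4, 0, 2, 4]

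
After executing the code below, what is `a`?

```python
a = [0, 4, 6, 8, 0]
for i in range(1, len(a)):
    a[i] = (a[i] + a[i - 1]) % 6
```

i=1: a[1] = (4+0)%6 = 4 → [0, 4, 6, 8, 0]
i=2: a[2] = (6+4)%6 = 4 → [0, 4, 4, 8, 0]
i=3: a[3] = (8+4)%6 = 0 → [0, 4, 4, 0, 0]
i=4: a[4] = (0+0)%6 = 0 → [0, 4, 4, 0, 0]

[0, 4, 4, 0, 0]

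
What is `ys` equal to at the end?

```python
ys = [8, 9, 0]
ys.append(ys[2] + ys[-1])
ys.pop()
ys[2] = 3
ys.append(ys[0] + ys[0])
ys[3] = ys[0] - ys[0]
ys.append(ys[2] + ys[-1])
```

append ys[2]+ys[-1] = 0+0 = 0 → [8, 9, 0, 0]
pop() removes 0 → [8, 9, 0]
ys[2] = 3 → [8, 9, 3]
append ys[0]+ys[0] = 8+8 = 16 → [8, 9, 3, 16]
ys[3] = ys[0]-ys[0] = 8-8 = 0 → [8, 9, 3, 0]
append ys[2]+ys[-1] = 3+0 = 3 → [8, 9, 3, 0, 3]

[8, 9, 3, 0, 3]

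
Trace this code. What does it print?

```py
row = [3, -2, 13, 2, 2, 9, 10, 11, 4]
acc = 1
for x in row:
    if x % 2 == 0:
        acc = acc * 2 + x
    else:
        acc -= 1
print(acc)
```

-6

x=3: not even, acc = 1-1 = 0
x=-2: even, acc = 0*2+(-2) = -2
x=13: not even, acc = (-2)-1 = -3
x=2: even, acc = (-3)*2+2 = -4
x=2: even, acc = (-4)*2+2 = -6
x=9: not even, acc = (-6)-1 = -7
x=10: even, acc = (-7)*2+10 = -4
x=11: not even, acc = (-4)-1 = -5
x=4: even, acc = (-5)*2+4 = -6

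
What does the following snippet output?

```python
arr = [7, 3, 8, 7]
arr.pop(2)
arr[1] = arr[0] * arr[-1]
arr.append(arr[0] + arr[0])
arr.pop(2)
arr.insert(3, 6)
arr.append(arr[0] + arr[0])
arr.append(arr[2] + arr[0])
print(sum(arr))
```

pop(2) removes 8 → [7, 3, 7]
arr[1] = arr[0]*arr[-1] = 7*7 = 49 → [7, 49, 7]
append arr[0]+arr[0] = 7+7 = 14 → [7, 49, 7, 14]
pop(2) removes 7 → [7, 49, 14]
insert 6 at 3 → [7, 49, 14, 6]
append arr[0]+arr[0] = 7+7 = 14 → [7, 49, 14, 6, 14]
append arr[2]+arr[0] = 14+7 = 21 → [7, 49, 14, 6, 14, 21]
sum = 111

111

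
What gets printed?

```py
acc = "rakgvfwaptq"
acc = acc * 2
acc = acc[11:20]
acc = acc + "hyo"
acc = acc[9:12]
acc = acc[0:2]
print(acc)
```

hy

repeat ×2 → 'rakgvfwaptqrakgvfwaptq'
slice [11:20] → 'rakgvfwap'
+ 'hyo' → 'rakgvfwaphyo'
slice [9:12] → 'hyo'
slice [0:2] → 'hy'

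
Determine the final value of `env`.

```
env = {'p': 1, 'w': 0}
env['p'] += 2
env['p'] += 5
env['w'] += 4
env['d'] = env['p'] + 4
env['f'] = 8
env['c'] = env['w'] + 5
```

{'p': 8, 'w': 4, 'd': 12, 'f': 8, 'c': 9}

env['p'] = 1+2 = 3 → {'p': 3, 'w': 0}
env['p'] = 3+5 = 8 → {'p': 8, 'w': 0}
env['w'] = 0+4 = 4 → {'p': 8, 'w': 4}
env['d'] = env['p']+4 = 12 → {'p': 8, 'w': 4, 'd': 12}
env['f'] = 8 → {'p': 8, 'w': 4, 'd': 12, 'f': 8}
env['c'] = env['w']+5 = 9 → {'p': 8, 'w': 4, 'd': 12, 'f': 8, 'c': 9}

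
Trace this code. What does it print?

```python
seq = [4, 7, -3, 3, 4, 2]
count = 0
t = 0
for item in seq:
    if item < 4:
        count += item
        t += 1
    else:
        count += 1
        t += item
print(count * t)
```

90

item=4: not <4, count = 0+1 = 1; t=4
item=7: not <4, count = 1+1 = 2; t=11
item=-3: <4, count = 2+(-3) = -1; t=12
item=3: <4, count = (-1)+3 = 2; t=13
item=4: not <4, count = 2+1 = 3; t=17
item=2: <4, count = 3+2 = 5; t=18
count*t = 5*18 = 90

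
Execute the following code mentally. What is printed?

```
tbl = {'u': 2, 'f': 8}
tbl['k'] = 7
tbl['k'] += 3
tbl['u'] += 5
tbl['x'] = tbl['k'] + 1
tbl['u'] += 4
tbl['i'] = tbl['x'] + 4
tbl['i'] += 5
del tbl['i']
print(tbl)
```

tbl['k'] = 7 → {'u': 2, 'f': 8, 'k': 7}
tbl['k'] = 7+3 = 10 → {'u': 2, 'f': 8, 'k': 10}
tbl['u'] = 2+5 = 7 → {'u': 7, 'f': 8, 'k': 10}
tbl['x'] = tbl['k']+1 = 11 → {'u': 7, 'f': 8, 'k': 10, 'x': 11}
tbl['u'] = 7+4 = 11 → {'u': 11, 'f': 8, 'k': 10, 'x': 11}
tbl['i'] = tbl['x']+4 = 15 → {'u': 11, 'f': 8, 'k': 10, 'x': 11, 'i': 15}
tbl['i'] = 15+5 = 20 → {'u': 11, 'f': 8, 'k': 10, 'x': 11, 'i': 20}
del 'i' → {'u': 11, 'f': 8, 'k': 10, 'x': 11}

{'u': 11, 'f': 8, 'k': 10, 'x': 11}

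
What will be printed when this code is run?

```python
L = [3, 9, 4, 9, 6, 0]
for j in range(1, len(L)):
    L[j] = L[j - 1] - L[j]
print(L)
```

j=1: L[1] = 3-9 = -6 → [3, -6, 4, 9, 6, 0]
j=2: L[2] = (-6)-4 = -10 → [3, -6, -10, 9, 6, 0]
j=3: L[3] = (-10)-9 = -19 → [3, -6, -10, -19, 6, 0]
j=4: L[4] = (-19)-6 = -25 → [3, -6, -10, -19, -25, 0]
j=5: L[5] = (-25)-0 = -25 → [3, -6, -10, -19, -25, -25]

[3, -6, -10, -19, -25, -25]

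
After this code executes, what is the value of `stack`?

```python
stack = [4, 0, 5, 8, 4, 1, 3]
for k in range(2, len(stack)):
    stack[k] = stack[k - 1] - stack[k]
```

[4, 0, -5, -13, -17, -18, -21]

k=2: stack[2] = 0-5 = -5 → [4, 0, -5, 8, 4, 1, 3]
k=3: stack[3] = (-5)-8 = -13 → [4, 0, -5, -13, 4, 1, 3]
k=4: stack[4] = (-13)-4 = -17 → [4, 0, -5, -13, -17, 1, 3]
k=5: stack[5] = (-17)-1 = -18 → [4, 0, -5, -13, -17, -18, 3]
k=6: stack[6] = (-18)-3 = -21 → [4, 0, -5, -13, -17, -18, -21]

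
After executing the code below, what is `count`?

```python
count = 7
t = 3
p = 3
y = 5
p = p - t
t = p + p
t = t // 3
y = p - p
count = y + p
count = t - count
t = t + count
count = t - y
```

0

p = 3-3 = 0
t = 0+0 = 0
t = 0//3 = 0
y = 0-0 = 0
count = 0+0 = 0
count = 0-0 = 0
t = 0+0 = 0
count = 0-0 = 0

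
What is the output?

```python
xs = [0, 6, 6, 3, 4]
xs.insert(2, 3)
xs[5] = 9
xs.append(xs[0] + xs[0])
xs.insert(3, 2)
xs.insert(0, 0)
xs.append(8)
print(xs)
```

insert 3 at 2 → [0, 6, 3, 6, 3, 4]
xs[5] = 9 → [0, 6, 3, 6, 3, 9]
append xs[0]+xs[0] = 0+0 = 0 → [0, 6, 3, 6, 3, 9, 0]
insert 2 at 3 → [0, 6, 3, 2, 6, 3, 9, 0]
insert 0 at 0 → [0, 0, 6, 3, 2, 6, 3, 9, 0]
append 8 → [0, 0, 6, 3, 2, 6, 3, 9, 0, 8]

[0, 0, 6, 3, 2, 6, 3, 9, 0, 8]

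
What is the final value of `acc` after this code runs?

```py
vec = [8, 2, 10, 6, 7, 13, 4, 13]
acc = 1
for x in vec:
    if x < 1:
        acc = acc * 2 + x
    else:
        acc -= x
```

-62

x=8: not <1, acc = 1-8 = -7
x=2: not <1, acc = (-7)-2 = -9
x=10: not <1, acc = (-9)-10 = -19
x=6: not <1, acc = (-19)-6 = -25
x=7: not <1, acc = (-25)-7 = -32
x=13: not <1, acc = (-32)-13 = -45
x=4: not <1, acc = (-45)-4 = -49
x=13: not <1, acc = (-49)-13 = -62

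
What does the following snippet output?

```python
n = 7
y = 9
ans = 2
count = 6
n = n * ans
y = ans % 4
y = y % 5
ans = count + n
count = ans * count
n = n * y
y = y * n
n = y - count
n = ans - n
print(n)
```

84

n = 7*2 = 14
y = 2%4 = 2
y = 2%5 = 2
ans = 6+14 = 20
count = 20*6 = 120
n = 14*2 = 28
y = 2*28 = 56
n = 56-120 = -64
n = 20-(-64) = 84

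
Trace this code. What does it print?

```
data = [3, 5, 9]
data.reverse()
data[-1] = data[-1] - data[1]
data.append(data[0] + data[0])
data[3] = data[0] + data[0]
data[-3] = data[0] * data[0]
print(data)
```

[9, 81, -2, 18]

reverse → [9, 5, 3]
data[-1] = data[-1]-data[1] = 3-5 = -2 → [9, 5, -2]
append data[0]+data[0] = 9+9 = 18 → [9, 5, -2, 18]
data[3] = data[0]+data[0] = 9+9 = 18 → [9, 5, -2, 18]
data[-3] = data[0]*data[0] = 9*9 = 81 → [9, 81, -2, 18]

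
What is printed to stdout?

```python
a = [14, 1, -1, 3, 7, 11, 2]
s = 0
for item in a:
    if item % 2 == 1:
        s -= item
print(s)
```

-21

item=14: not odd
item=1: odd, s = 0-1 = -1
item=-1: odd, s = (-1)-(-1) = 0
item=3: odd, s = 0-3 = -3
item=7: odd, s = (-3)-7 = -10
item=11: odd, s = (-10)-11 = -21
item=2: not odd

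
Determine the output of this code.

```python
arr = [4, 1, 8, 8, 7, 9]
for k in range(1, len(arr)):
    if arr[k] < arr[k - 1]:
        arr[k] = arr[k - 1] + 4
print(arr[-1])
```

16

k=1: 1<4, arr[1] = 4+4 = 8 → [4, 8, 8, 8, 7, 9]
k=2: 8>=8, unchanged → [4, 8, 8, 8, 7, 9]
k=3: 8>=8, unchanged → [4, 8, 8, 8, 7, 9]
k=4: 7<8, arr[4] = 8+4 = 12 → [4, 8, 8, 8, 12, 9]
k=5: 9<12, arr[5] = 12+4 = 16 → [4, 8, 8, 8, 12, 16]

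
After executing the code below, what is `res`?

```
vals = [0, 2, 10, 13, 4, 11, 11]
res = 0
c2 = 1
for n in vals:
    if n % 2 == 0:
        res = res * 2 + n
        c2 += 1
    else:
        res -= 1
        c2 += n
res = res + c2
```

68

n=0: even, res = 0*2+0 = 0; c2=2
n=2: even, res = 0*2+2 = 2; c2=3
n=10: even, res = 2*2+10 = 14; c2=4
n=13: not even, res = 14-1 = 13; c2=17
n=4: even, res = 13*2+4 = 30; c2=18
n=11: not even, res = 30-1 = 29; c2=29
n=11: not even, res = 29-1 = 28; c2=40
res+c2 = 28+40 = 68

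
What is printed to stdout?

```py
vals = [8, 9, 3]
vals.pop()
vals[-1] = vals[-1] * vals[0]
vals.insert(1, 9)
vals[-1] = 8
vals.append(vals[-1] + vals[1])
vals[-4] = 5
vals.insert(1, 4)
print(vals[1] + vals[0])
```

9

pop() removes 3 → [8, 9]
vals[-1] = vals[-1]*vals[0] = 9*8 = 72 → [8, 72]
insert 9 at 1 → [8, 9, 72]
vals[-1] = 8 → [8, 9, 8]
append vals[-1]+vals[1] = 8+9 = 17 → [8, 9, 8, 17]
vals[-4] = 5 → [5, 9, 8, 17]
insert 4 at 1 → [5, 4, 9, 8, 17]
vals[1]+vals[0] = 4+5 = 9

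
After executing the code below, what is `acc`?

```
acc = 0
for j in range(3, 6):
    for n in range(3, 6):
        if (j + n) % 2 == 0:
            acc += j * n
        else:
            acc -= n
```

64

j=3,n=3: even sum, acc = 0+9 = 9
j=3,n=4: odd sum, acc = 9-4 = 5
j=3,n=5: even sum, acc = 5+15 = 20
j=4,n=3: odd sum, acc = 20-3 = 17
j=4,n=4: even sum, acc = 17+16 = 33
j=4,n=5: odd sum, acc = 33-5 = 28
j=5,n=3: even sum, acc = 28+15 = 43
j=5,n=4: odd sum, acc = 43-4 = 39
j=5,n=5: even sum, acc = 39+25 = 64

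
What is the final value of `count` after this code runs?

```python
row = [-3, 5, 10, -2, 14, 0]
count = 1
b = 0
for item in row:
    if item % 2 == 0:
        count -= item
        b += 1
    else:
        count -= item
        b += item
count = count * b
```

-138

item=-3: not even, count = 1-(-3) = 4; b=-3
item=5: not even, count = 4-5 = -1; b=2
item=10: even, count = (-1)-10 = -11; b=3
item=-2: even, count = (-11)-(-2) = -9; b=4
item=14: even, count = (-9)-14 = -23; b=5
item=0: even, count = (-23)-0 = -23; b=6
count*b = (-23)*6 = -138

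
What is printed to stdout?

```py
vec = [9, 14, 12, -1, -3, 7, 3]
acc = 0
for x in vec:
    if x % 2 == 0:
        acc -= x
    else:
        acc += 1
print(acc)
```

-21

x=9: not even, acc = 0+1 = 1
x=14: even, acc = 1-14 = -13
x=12: even, acc = (-13)-12 = -25
x=-1: not even, acc = (-25)+1 = -24
x=-3: not even, acc = (-24)+1 = -23
x=7: not even, acc = (-23)+1 = -22
x=3: not even, acc = (-22)+1 = -21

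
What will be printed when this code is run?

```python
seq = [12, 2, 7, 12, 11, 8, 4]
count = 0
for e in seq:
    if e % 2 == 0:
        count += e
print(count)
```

e=12: even, count = 0+12 = 12
e=2: even, count = 12+2 = 14
e=7: not even
e=12: even, count = 14+12 = 26
e=11: not even
e=8: even, count = 26+8 = 34
e=4: even, count = 34+4 = 38

38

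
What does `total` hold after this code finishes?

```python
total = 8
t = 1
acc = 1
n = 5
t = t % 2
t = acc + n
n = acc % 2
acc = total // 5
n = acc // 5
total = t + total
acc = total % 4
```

14

t = 1%2 = 1
t = 1+5 = 6
n = 1%2 = 1
acc = 8//5 = 1
n = 1//5 = 0
total = 6+8 = 14
acc = 14%4 = 2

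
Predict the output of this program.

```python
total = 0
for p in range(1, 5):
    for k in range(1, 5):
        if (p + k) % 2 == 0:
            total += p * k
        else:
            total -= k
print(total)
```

p=1,k=1: even sum, total = 0+1 = 1
p=1,k=2: odd sum, total = 1-2 = -1
p=1,k=3: even sum, total = (-1)+3 = 2
p=1,k=4: odd sum, total = 2-4 = -2
p=2,k=1: odd sum, total = (-2)-1 = -3
p=2,k=2: even sum, total = (-3)+4 = 1
p=2,k=3: odd sum, total = 1-3 = -2
p=2,k=4: even sum, total = (-2)+8 = 6
p=3,k=1: even sum, total = 6+3 = 9
p=3,k=2: odd sum, total = 9-2 = 7
p=3,k=3: even sum, total = 7+9 = 16
p=3,k=4: odd sum, total = 16-4 = 12
p=4,k=1: odd sum, total = 12-1 = 11
p=4,k=2: even sum, total = 11+8 = 19
p=4,k=3: odd sum, total = 19-3 = 16
p=4,k=4: even sum, total = 16+16 = 32

32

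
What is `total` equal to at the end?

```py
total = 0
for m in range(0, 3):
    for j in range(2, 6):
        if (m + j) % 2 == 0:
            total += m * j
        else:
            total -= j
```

-2

m=0,j=2: even sum, total = 0+0 = 0
m=0,j=3: odd sum, total = 0-3 = -3
m=0,j=4: even sum, total = (-3)+0 = -3
m=0,j=5: odd sum, total = (-3)-5 = -8
m=1,j=2: odd sum, total = (-8)-2 = -10
m=1,j=3: even sum, total = (-10)+3 = -7
m=1,j=4: odd sum, total = (-7)-4 = -11
m=1,j=5: even sum, total = (-11)+5 = -6
m=2,j=2: even sum, total = (-6)+4 = -2
m=2,j=3: odd sum, total = (-2)-3 = -5
m=2,j=4: even sum, total = (-5)+8 = 3
m=2,j=5: odd sum, total = 3-5 = -2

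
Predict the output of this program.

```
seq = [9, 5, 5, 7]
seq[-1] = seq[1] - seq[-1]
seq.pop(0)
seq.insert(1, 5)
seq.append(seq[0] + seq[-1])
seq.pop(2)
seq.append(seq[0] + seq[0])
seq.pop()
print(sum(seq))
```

11

seq[-1] = seq[1]-seq[-1] = 5-7 = -2 → [9, 5, 5, -2]
pop(0) removes 9 → [5, 5, -2]
insert 5 at 1 → [5, 5, 5, -2]
append seq[0]+seq[-1] = 5+(-2) = 3 → [5, 5, 5, -2, 3]
pop(2) removes 5 → [5, 5, -2, 3]
append seq[0]+seq[0] = 5+5 = 10 → [5, 5, -2, 3, 10]
pop() removes 10 → [5, 5, -2, 3]
sum = 11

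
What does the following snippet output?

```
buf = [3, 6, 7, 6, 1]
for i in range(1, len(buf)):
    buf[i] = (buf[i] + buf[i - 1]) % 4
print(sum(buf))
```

9

i=1: buf[1] = (6+3)%4 = 1 → [3, 1, 7, 6, 1]
i=2: buf[2] = (7+1)%4 = 0 → [3, 1, 0, 6, 1]
i=3: buf[3] = (6+0)%4 = 2 → [3, 1, 0, 2, 1]
i=4: buf[4] = (1+2)%4 = 3 → [3, 1, 0, 2, 3]
sum = 9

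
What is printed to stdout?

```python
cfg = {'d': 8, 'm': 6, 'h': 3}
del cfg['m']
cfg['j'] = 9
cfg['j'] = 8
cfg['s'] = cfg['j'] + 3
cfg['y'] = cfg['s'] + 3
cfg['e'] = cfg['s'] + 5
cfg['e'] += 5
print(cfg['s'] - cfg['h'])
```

8

del 'm' → {'d': 8, 'h': 3}
cfg['j'] = 9 → {'d': 8, 'h': 3, 'j': 9}
cfg['j'] = 8 → {'d': 8, 'h': 3, 'j': 8}
cfg['s'] = cfg['j']+3 = 11 → {'d': 8, 'h': 3, 'j': 8, 's': 11}
cfg['y'] = cfg['s']+3 = 14 → {'d': 8, 'h': 3, 'j': 8, 's': 11, 'y': 14}
cfg['e'] = cfg['s']+5 = 16 → {'d': 8, 'h': 3, 'j': 8, 's': 11, 'y': 14, 'e': 16}
cfg['e'] = 16+5 = 21 → {'d': 8, 'h': 3, 'j': 8, 's': 11, 'y': 14, 'e': 21}
cfg['s']-cfg['h'] = 11-3 = 8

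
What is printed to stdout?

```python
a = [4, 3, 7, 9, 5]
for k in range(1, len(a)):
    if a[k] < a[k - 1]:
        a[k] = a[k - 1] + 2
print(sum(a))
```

k=1: 3<4, a[1] = 4+2 = 6 → [4, 6, 7, 9, 5]
k=2: 7>=6, unchanged → [4, 6, 7, 9, 5]
k=3: 9>=7, unchanged → [4, 6, 7, 9, 5]
k=4: 5<9, a[4] = 9+2 = 11 → [4, 6, 7, 9, 11]
sum = 37

37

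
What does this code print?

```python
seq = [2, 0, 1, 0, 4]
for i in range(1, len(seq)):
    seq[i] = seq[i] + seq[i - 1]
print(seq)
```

[2, 2, 3, 3, 7]

i=1: seq[1] = 0+2 = 2 → [2, 2, 1, 0, 4]
i=2: seq[2] = 1+2 = 3 → [2, 2, 3, 0, 4]
i=3: seq[3] = 0+3 = 3 → [2, 2, 3, 3, 4]
i=4: seq[4] = 4+3 = 7 → [2, 2, 3, 3, 7]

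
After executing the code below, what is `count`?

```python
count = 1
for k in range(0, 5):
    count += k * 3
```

k=0: count = 1+0*3 = 1
k=1: count = 1+1*3 = 4
k=2: count = 4+2*3 = 10
k=3: count = 10+3*3 = 19
k=4: count = 19+4*3 = 31

31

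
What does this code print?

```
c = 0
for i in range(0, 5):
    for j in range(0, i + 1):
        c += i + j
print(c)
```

60

i=0,j=0: c = 0+0 = 0
i=1,j=0: c = 0+1 = 1
i=1,j=1: c = 1+2 = 3
i=2,j=0: c = 3+2 = 5
i=2,j=1: c = 5+3 = 8
i=2,j=2: c = 8+4 = 12
i=3,j=0: c = 12+3 = 15
i=3,j=1: c = 15+4 = 19
i=3,j=2: c = 19+5 = 24
i=3,j=3: c = 24+6 = 30
i=4,j=0: c = 30+4 = 34
i=4,j=1: c = 34+5 = 39
i=4,j=2: c = 39+6 = 45
i=4,j=3: c = 45+7 = 52
i=4,j=4: c = 52+8 = 60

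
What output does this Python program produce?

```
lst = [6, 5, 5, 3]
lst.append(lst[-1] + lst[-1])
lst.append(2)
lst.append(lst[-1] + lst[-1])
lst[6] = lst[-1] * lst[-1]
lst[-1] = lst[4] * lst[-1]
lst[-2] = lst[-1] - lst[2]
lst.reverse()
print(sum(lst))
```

212

append lst[-1]+lst[-1] = 3+3 = 6 → [6, 5, 5, 3, 6]
append 2 → [6, 5, 5, 3, 6, 2]
append lst[-1]+lst[-1] = 2+2 = 4 → [6, 5, 5, 3, 6, 2, 4]
lst[6] = lst[-1]*lst[-1] = 4*4 = 16 → [6, 5, 5, 3, 6, 2, 16]
lst[-1] = lst[4]*lst[-1] = 6*16 = 96 → [6, 5, 5, 3, 6, 2, 96]
lst[-2] = lst[-1]-lst[2] = 96-5 = 91 → [6, 5, 5, 3, 6, 91, 96]
reverse → [96, 91, 6, 3, 5, 5, 6]
sum = 212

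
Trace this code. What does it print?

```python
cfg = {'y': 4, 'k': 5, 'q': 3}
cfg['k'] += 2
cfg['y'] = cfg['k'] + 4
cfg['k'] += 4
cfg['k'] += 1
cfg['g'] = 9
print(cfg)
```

{'y': 11, 'k': 12, 'q': 3, 'g': 9}

cfg['k'] = 5+2 = 7 → {'y': 4, 'k': 7, 'q': 3}
cfg['y'] = cfg['k']+4 = 11 → {'y': 11, 'k': 7, 'q': 3}
cfg['k'] = 7+4 = 11 → {'y': 11, 'k': 11, 'q': 3}
cfg['k'] = 11+1 = 12 → {'y': 11, 'k': 12, 'q': 3}
cfg['g'] = 9 → {'y': 11, 'k': 12, 'q': 3, 'g': 9}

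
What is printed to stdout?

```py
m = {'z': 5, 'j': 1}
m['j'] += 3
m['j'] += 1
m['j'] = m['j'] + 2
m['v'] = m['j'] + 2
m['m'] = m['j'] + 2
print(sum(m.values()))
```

30

m['j'] = 1+3 = 4 → {'z': 5, 'j': 4}
m['j'] = 4+1 = 5 → {'z': 5, 'j': 5}
m['j'] = m['j']+2 = 7 → {'z': 5, 'j': 7}
m['v'] = m['j']+2 = 9 → {'z': 5, 'j': 7, 'v': 9}
m['m'] = m['j']+2 = 9 → {'z': 5, 'j': 7, 'v': 9, 'm': 9}
sum of values = 30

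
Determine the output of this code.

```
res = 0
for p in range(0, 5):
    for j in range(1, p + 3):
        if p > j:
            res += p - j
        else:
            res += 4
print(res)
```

p=0,j=1: not 0>1, res = 0+4 = 4
p=0,j=2: not 0>2, res = 4+4 = 8
p=1,j=1: not 1>1, res = 8+4 = 12
p=1,j=2: not 1>2, res = 12+4 = 16
p=1,j=3: not 1>3, res = 16+4 = 20
p=2,j=1: 2>1, res = 20+1 = 21
p=2,j=2: not 2>2, res = 21+4 = 25
p=2,j=3: not 2>3, res = 25+4 = 29
p=2,j=4: not 2>4, res = 29+4 = 33
p=3,j=1: 3>1, res = 33+2 = 35
p=3,j=2: 3>2, res = 35+1 = 36
p=3,j=3: not 3>3, res = 36+4 = 40
p=3,j=4: not 3>4, res = 40+4 = 44
p=3,j=5: not 3>5, res = 44+4 = 48
p=4,j=1: 4>1, res = 48+3 = 51
p=4,j=2: 4>2, res = 51+2 = 53
p=4,j=3: 4>3, res = 53+1 = 54
p=4,j=4: not 4>4, res = 54+4 = 58
p=4,j=5: not 4>5, res = 58+4 = 62
p=4,j=6: not 4>6, res = 62+4 = 66

66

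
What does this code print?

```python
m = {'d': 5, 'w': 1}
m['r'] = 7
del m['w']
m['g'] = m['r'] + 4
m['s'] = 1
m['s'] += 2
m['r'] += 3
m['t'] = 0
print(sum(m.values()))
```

m['r'] = 7 → {'d': 5, 'w': 1, 'r': 7}
del 'w' → {'d': 5, 'r': 7}
m['g'] = m['r']+4 = 11 → {'d': 5, 'r': 7, 'g': 11}
m['s'] = 1 → {'d': 5, 'r': 7, 'g': 11, 's': 1}
m['s'] = 1+2 = 3 → {'d': 5, 'r': 7, 'g': 11, 's': 3}
m['r'] = 7+3 = 10 → {'d': 5, 'r': 10, 'g': 11, 's': 3}
m['t'] = 0 → {'d': 5, 'r': 10, 'g': 11, 's': 3, 't': 0}
sum of values = 29

29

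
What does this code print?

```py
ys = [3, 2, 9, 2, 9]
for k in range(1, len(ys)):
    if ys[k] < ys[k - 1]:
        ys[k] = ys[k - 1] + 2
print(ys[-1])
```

13

k=1: 2<3, ys[1] = 3+2 = 5 → [3, 5, 9, 2, 9]
k=2: 9>=5, unchanged → [3, 5, 9, 2, 9]
k=3: 2<9, ys[3] = 9+2 = 11 → [3, 5, 9, 11, 9]
k=4: 9<11, ys[4] = 11+2 = 13 → [3, 5, 9, 11, 13]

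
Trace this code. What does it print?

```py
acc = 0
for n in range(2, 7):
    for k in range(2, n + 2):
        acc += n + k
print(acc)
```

165

n=2,k=2: acc = 0+4 = 4
n=2,k=3: acc = 4+5 = 9
n=3,k=2: acc = 9+5 = 14
n=3,k=3: acc = 14+6 = 20
n=3,k=4: acc = 20+7 = 27
n=4,k=2: acc = 27+6 = 33
n=4,k=3: acc = 33+7 = 40
n=4,k=4: acc = 40+8 = 48
n=4,k=5: acc = 48+9 = 57
n=5,k=2: acc = 57+7 = 64
n=5,k=3: acc = 64+8 = 72
n=5,k=4: acc = 72+9 = 81
n=5,k=5: acc = 81+10 = 91
n=5,k=6: acc = 91+11 = 102
n=6,k=2: acc = 102+8 = 110
n=6,k=3: acc = 110+9 = 119
n=6,k=4: acc = 119+10 = 129
n=6,k=5: acc = 129+11 = 140
n=6,k=6: acc = 140+12 = 152
n=6,k=7: acc = 152+13 = 165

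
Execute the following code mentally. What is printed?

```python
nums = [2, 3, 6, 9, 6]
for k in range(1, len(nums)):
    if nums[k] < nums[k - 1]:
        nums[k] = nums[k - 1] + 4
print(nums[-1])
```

k=1: 3>=2, unchanged → [2, 3, 6, 9, 6]
k=2: 6>=3, unchanged → [2, 3, 6, 9, 6]
k=3: 9>=6, unchanged → [2, 3, 6, 9, 6]
k=4: 6<9, nums[4] = 9+4 = 13 → [2, 3, 6, 9, 13]

13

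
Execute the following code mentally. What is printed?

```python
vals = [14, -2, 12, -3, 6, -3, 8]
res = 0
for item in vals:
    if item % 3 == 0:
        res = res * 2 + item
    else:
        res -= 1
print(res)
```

item=14: not %3==0, res = 0-1 = -1
item=-2: not %3==0, res = (-1)-1 = -2
item=12: %3==0, res = (-2)*2+12 = 8
item=-3: %3==0, res = 8*2+(-3) = 13
item=6: %3==0, res = 13*2+6 = 32
item=-3: %3==0, res = 32*2+(-3) = 61
item=8: not %3==0, res = 61-1 = 60

60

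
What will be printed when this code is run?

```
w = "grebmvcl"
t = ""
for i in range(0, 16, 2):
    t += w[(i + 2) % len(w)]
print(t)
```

emcgemcg

i=0: add w[2]='e' → 'e'
i=2: add w[4]='m' → 'em'
i=4: add w[6]='c' → 'emc'
i=6: add w[0]='g' → 'emcg'
i=8: add w[2]='e' → 'emcge'
i=10: add w[4]='m' → 'emcgem'
i=12: add w[6]='c' → 'emcgemc'
i=14: add w[0]='g' → 'emcgemcg'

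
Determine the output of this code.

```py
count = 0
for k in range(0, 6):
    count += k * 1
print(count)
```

k=0: count = 0+0*1 = 0
k=1: count = 0+1*1 = 1
k=2: count = 1+2*1 = 3
k=3: count = 3+3*1 = 6
k=4: count = 6+4*1 = 10
k=5: count = 10+5*1 = 15

15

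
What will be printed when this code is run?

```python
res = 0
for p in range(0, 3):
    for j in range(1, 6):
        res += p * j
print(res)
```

p=0,j=1: res = 0+0 = 0
p=0,j=2: res = 0+0 = 0
p=0,j=3: res = 0+0 = 0
p=0,j=4: res = 0+0 = 0
p=0,j=5: res = 0+0 = 0
p=1,j=1: res = 0+1 = 1
p=1,j=2: res = 1+2 = 3
p=1,j=3: res = 3+3 = 6
p=1,j=4: res = 6+4 = 10
p=1,j=5: res = 10+5 = 15
p=2,j=1: res = 15+2 = 17
p=2,j=2: res = 17+4 = 21
p=2,j=3: res = 21+6 = 27
p=2,j=4: res = 27+8 = 35
p=2,j=5: res = 35+10 = 45

45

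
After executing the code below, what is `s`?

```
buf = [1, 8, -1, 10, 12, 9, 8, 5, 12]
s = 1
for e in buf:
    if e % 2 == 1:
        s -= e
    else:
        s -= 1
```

e=1: odd, s = 1-1 = 0
e=8: not odd, s = 0-1 = -1
e=-1: odd, s = (-1)-(-1) = 0
e=10: not odd, s = 0-1 = -1
e=12: not odd, s = (-1)-1 = -2
e=9: odd, s = (-2)-9 = -11
e=8: not odd, s = (-11)-1 = -12
e=5: odd, s = (-12)-5 = -17
e=12: not odd, s = (-17)-1 = -18

-18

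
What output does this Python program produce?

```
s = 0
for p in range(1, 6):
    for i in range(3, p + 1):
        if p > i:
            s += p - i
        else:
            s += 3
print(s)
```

p=3,i=3: not 3>3, s = 0+3 = 3
p=4,i=3: 4>3, s = 3+1 = 4
p=4,i=4: not 4>4, s = 4+3 = 7
p=5,i=3: 5>3, s = 7+2 = 9
p=5,i=4: 5>4, s = 9+1 = 10
p=5,i=5: not 5>5, s = 10+3 = 13

13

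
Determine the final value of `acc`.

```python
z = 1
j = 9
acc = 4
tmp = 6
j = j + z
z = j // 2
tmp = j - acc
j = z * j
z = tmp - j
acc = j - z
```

j = 9+1 = 10
z = 10//2 = 5
tmp = 10-4 = 6
j = 5*10 = 50
z = 6-50 = -44
acc = 50-(-44) = 94

94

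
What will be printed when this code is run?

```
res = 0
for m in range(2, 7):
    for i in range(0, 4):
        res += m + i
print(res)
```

110

m=2,i=0: res = 0+2 = 2
m=2,i=1: res = 2+3 = 5
m=2,i=2: res = 5+4 = 9
m=2,i=3: res = 9+5 = 14
m=3,i=0: res = 14+3 = 17
m=3,i=1: res = 17+4 = 21
m=3,i=2: res = 21+5 = 26
m=3,i=3: res = 26+6 = 32
m=4,i=0: res = 32+4 = 36
m=4,i=1: res = 36+5 = 41
m=4,i=2: res = 41+6 = 47
m=4,i=3: res = 47+7 = 54
m=5,i=0: res = 54+5 = 59
m=5,i=1: res = 59+6 = 65
m=5,i=2: res = 65+7 = 72
m=5,i=3: res = 72+8 = 80
m=6,i=0: res = 80+6 = 86
m=6,i=1: res = 86+7 = 93
m=6,i=2: res = 93+8 = 101
m=6,i=3: res = 101+9 = 110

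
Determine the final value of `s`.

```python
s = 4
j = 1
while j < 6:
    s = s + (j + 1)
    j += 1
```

j=1: s = 4+2 = 6
j=2: s = 6+3 = 9
j=3: s = 9+4 = 13
j=4: s = 13+5 = 18
j=5: s = 18+6 = 24

24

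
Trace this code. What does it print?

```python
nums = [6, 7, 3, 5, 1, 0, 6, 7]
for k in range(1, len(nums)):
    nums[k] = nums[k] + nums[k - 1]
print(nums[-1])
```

35

k=1: nums[1] = 7+6 = 13 → [6, 13, 3, 5, 1, 0, 6, 7]
k=2: nums[2] = 3+13 = 16 → [6, 13, 16, 5, 1, 0, 6, 7]
k=3: nums[3] = 5+16 = 21 → [6, 13, 16, 21, 1, 0, 6, 7]
k=4: nums[4] = 1+21 = 22 → [6, 13, 16, 21, 22, 0, 6, 7]
k=5: nums[5] = 0+22 = 22 → [6, 13, 16, 21, 22, 22, 6, 7]
k=6: nums[6] = 6+22 = 28 → [6, 13, 16, 21, 22, 22, 28, 7]
k=7: nums[7] = 7+28 = 35 → [6, 13, 16, 21, 22, 22, 28, 35]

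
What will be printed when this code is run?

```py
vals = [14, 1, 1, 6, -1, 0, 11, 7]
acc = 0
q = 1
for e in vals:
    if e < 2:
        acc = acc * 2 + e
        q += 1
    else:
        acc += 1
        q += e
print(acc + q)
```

75

e=14: not <2, acc = 0+1 = 1; q=15
e=1: <2, acc = 1*2+1 = 3; q=16
e=1: <2, acc = 3*2+1 = 7; q=17
e=6: not <2, acc = 7+1 = 8; q=23
e=-1: <2, acc = 8*2+(-1) = 15; q=24
e=0: <2, acc = 15*2+0 = 30; q=25
e=11: not <2, acc = 30+1 = 31; q=36
e=7: not <2, acc = 31+1 = 32; q=43
acc+q = 32+43 = 75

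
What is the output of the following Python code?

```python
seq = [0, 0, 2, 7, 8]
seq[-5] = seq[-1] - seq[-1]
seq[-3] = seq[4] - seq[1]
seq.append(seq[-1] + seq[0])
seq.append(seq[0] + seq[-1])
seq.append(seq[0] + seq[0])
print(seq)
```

seq[-5] = seq[-1]-seq[-1] = 8-8 = 0 → [0, 0, 2, 7, 8]
seq[-3] = seq[4]-seq[1] = 8-0 = 8 → [0, 0, 8, 7, 8]
append seq[-1]+seq[0] = 8+0 = 8 → [0, 0, 8, 7, 8, 8]
append seq[0]+seq[-1] = 0+8 = 8 → [0, 0, 8, 7, 8, 8, 8]
append seq[0]+seq[0] = 0+0 = 0 → [0, 0, 8, 7, 8, 8, 8, 0]

[0, 0, 8, 7, 8, 8, 8, 0]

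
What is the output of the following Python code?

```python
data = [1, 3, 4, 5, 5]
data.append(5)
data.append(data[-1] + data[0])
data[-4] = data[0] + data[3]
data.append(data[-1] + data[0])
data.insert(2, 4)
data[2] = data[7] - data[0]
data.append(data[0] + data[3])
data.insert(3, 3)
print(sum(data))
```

50

append 5 → [1, 3, 4, 5, 5, 5]
append data[-1]+data[0] = 5+1 = 6 → [1, 3, 4, 5, 5, 5, 6]
data[-4] = data[0]+data[3] = 1+5 = 6 → [1, 3, 4, 6, 5, 5, 6]
append data[-1]+data[0] = 6+1 = 7 → [1, 3, 4, 6, 5, 5, 6, 7]
insert 4 at 2 → [1, 3, 4, 4, 6, 5, 5, 6, 7]
data[2] = data[7]-data[0] = 6-1 = 5 → [1, 3, 5, 4, 6, 5, 5, 6, 7]
append data[0]+data[3] = 1+4 = 5 → [1, 3, 5, 4, 6, 5, 5, 6, 7, 5]
insert 3 at 3 → [1, 3, 5, 3, 4, 6, 5, 5, 6, 7, 5]
sum = 50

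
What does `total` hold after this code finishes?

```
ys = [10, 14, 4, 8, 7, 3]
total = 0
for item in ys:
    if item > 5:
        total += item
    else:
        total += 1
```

item=10: >5, total = 0+10 = 10
item=14: >5, total = 10+14 = 24
item=4: not >5, total = 24+1 = 25
item=8: >5, total = 25+8 = 33
item=7: >5, total = 33+7 = 40
item=3: not >5, total = 40+1 = 41

41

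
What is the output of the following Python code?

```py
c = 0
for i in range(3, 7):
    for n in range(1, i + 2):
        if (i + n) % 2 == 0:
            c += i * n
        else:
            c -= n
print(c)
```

110

i=3,n=1: even sum, c = 0+3 = 3
i=3,n=2: odd sum, c = 3-2 = 1
i=3,n=3: even sum, c = 1+9 = 10
i=3,n=4: odd sum, c = 10-4 = 6
i=4,n=1: odd sum, c = 6-1 = 5
i=4,n=2: even sum, c = 5+8 = 13
i=4,n=3: odd sum, c = 13-3 = 10
i=4,n=4: even sum, c = 10+16 = 26
i=4,n=5: odd sum, c = 26-5 = 21
i=5,n=1: even sum, c = 21+5 = 26
i=5,n=2: odd sum, c = 26-2 = 24
i=5,n=3: even sum, c = 24+15 = 39
i=5,n=4: odd sum, c = 39-4 = 35
i=5,n=5: even sum, c = 35+25 = 60
i=5,n=6: odd sum, c = 60-6 = 54
i=6,n=1: odd sum, c = 54-1 = 53
i=6,n=2: even sum, c = 53+12 = 65
i=6,n=3: odd sum, c = 65-3 = 62
i=6,n=4: even sum, c = 62+24 = 86
i=6,n=5: odd sum, c = 86-5 = 81
i=6,n=6: even sum, c = 81+36 = 117
i=6,n=7: odd sum, c = 117-7 = 110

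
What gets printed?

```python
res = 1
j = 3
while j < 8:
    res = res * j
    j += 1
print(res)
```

j=3: res = 1*3 = 3
j=4: res = 3*4 = 12
j=5: res = 12*5 = 60
j=6: res = 60*6 = 360
j=7: res = 360*7 = 2520

2520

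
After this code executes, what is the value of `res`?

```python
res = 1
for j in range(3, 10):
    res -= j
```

-41

j=3: res = 1-3 = -2
j=4: res = (-2)-4 = -6
j=5: res = (-6)-5 = -11
j=6: res = (-11)-6 = -17
j=7: res = (-17)-7 = -24
j=8: res = (-24)-8 = -32
j=9: res = (-32)-9 = -41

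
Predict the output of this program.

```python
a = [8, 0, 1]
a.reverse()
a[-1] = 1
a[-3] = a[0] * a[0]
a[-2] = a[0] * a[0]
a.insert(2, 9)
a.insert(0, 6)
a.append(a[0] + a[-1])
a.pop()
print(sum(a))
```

18

reverse → [1, 0, 8]
a[-1] = 1 → [1, 0, 1]
a[-3] = a[0]*a[0] = 1*1 = 1 → [1, 0, 1]
a[-2] = a[0]*a[0] = 1*1 = 1 → [1, 1, 1]
insert 9 at 2 → [1, 1, 9, 1]
insert 6 at 0 → [6, 1, 1, 9, 1]
append a[0]+a[-1] = 6+1 = 7 → [6, 1, 1, 9, 1, 7]
pop() removes 7 → [6, 1, 1, 9, 1]
sum = 18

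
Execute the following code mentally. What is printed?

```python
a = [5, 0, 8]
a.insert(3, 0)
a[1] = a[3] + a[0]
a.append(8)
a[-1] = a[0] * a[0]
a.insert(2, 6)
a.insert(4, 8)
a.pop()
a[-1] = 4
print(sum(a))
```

insert 0 at 3 → [5, 0, 8, 0]
a[1] = a[3]+a[0] = 0+5 = 5 → [5, 5, 8, 0]
append 8 → [5, 5, 8, 0, 8]
a[-1] = a[0]*a[0] = 5*5 = 25 → [5, 5, 8, 0, 25]
insert 6 at 2 → [5, 5, 6, 8, 0, 25]
insert 8 at 4 → [5, 5, 6, 8, 8, 0, 25]
pop() removes 25 → [5, 5, 6, 8, 8, 0]
a[-1] = 4 → [5, 5, 6, 8, 8, 4]
sum = 36

36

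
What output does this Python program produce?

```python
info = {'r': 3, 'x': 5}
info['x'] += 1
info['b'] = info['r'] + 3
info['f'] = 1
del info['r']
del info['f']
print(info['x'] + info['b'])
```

12

info['x'] = 5+1 = 6 → {'r': 3, 'x': 6}
info['b'] = info['r']+3 = 6 → {'r': 3, 'x': 6, 'b': 6}
info['f'] = 1 → {'r': 3, 'x': 6, 'b': 6, 'f': 1}
del 'r' → {'x': 6, 'b': 6, 'f': 1}
del 'f' → {'x': 6, 'b': 6}
info['x']+info['b'] = 6+6 = 12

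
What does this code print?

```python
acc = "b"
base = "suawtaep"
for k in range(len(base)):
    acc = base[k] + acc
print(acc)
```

k=0: prepend 's' → 'sb'
k=1: prepend 'u' → 'usb'
k=2: prepend 'a' → 'ausb'
k=3: prepend 'w' → 'wausb'
k=4: prepend 't' → 'twausb'
k=5: prepend 'a' → 'atwausb'
k=6: prepend 'e' → 'eatwausb'
k=7: prepend 'p' → 'peatwausb'

peatwausb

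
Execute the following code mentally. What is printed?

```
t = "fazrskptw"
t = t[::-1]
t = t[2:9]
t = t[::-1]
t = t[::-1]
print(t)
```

pksrzaf

reverse → 'wtpksrzaf'
slice [2:9] → 'pksrzaf'
reverse → 'fazrskp'
reverse → 'pksrzaf'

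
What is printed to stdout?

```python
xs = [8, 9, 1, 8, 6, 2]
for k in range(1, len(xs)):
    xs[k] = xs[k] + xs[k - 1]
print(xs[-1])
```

34

k=1: xs[1] = 9+8 = 17 → [8, 17, 1, 8, 6, 2]
k=2: xs[2] = 1+17 = 18 → [8, 17, 18, 8, 6, 2]
k=3: xs[3] = 8+18 = 26 → [8, 17, 18, 26, 6, 2]
k=4: xs[4] = 6+26 = 32 → [8, 17, 18, 26, 32, 2]
k=5: xs[5] = 2+32 = 34 → [8, 17, 18, 26, 32, 34]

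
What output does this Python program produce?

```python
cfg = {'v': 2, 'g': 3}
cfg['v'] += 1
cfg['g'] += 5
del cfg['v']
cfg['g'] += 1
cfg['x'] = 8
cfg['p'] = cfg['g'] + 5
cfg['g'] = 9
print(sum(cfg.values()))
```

cfg['v'] = 2+1 = 3 → {'v': 3, 'g': 3}
cfg['g'] = 3+5 = 8 → {'v': 3, 'g': 8}
del 'v' → {'g': 8}
cfg['g'] = 8+1 = 9 → {'g': 9}
cfg['x'] = 8 → {'g': 9, 'x': 8}
cfg['p'] = cfg['g']+5 = 14 → {'g': 9, 'x': 8, 'p': 14}
cfg['g'] = 9 → {'g': 9, 'x': 8, 'p': 14}
sum of values = 31

31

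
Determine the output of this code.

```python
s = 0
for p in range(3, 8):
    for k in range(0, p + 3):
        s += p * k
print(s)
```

p=3,k=0: s = 0+0 = 0
p=3,k=1: s = 0+3 = 3
p=3,k=2: s = 3+6 = 9
p=3,k=3: s = 9+9 = 18
p=3,k=4: s = 18+12 = 30
p=3,k=5: s = 30+15 = 45
p=4,k=0: s = 45+0 = 45
p=4,k=1: s = 45+4 = 49
p=4,k=2: s = 49+8 = 57
p=4,k=3: s = 57+12 = 69
p=4,k=4: s = 69+16 = 85
p=4,k=5: s = 85+20 = 105
p=4,k=6: s = 105+24 = 129
p=5,k=0: s = 129+0 = 129
p=5,k=1: s = 129+5 = 134
p=5,k=2: s = 134+10 = 144
p=5,k=3: s = 144+15 = 159
p=5,k=4: s = 159+20 = 179
p=5,k=5: s = 179+25 = 204
p=5,k=6: s = 204+30 = 234
p=5,k=7: s = 234+35 = 269
p=6,k=0: s = 269+0 = 269
p=6,k=1: s = 269+6 = 275
p=6,k=2: s = 275+12 = 287
p=6,k=3: s = 287+18 = 305
p=6,k=4: s = 305+24 = 329
p=6,k=5: s = 329+30 = 359
p=6,k=6: s = 359+36 = 395
p=6,k=7: s = 395+42 = 437
p=6,k=8: s = 437+48 = 485
p=7,k=0: s = 485+0 = 485
p=7,k=1: s = 485+7 = 492
p=7,k=2: s = 492+14 = 506
p=7,k=3: s = 506+21 = 527
p=7,k=4: s = 527+28 = 555
p=7,k=5: s = 555+35 = 590
p=7,k=6: s = 590+42 = 632
p=7,k=7: s = 632+49 = 681
p=7,k=8: s = 681+56 = 737
p=7,k=9: s = 737+63 = 800

800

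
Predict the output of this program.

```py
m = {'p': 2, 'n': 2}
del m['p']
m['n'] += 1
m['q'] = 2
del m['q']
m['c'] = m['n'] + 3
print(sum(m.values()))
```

del 'p' → {'n': 2}
m['n'] = 2+1 = 3 → {'n': 3}
m['q'] = 2 → {'n': 3, 'q': 2}
del 'q' → {'n': 3}
m['c'] = m['n']+3 = 6 → {'n': 3, 'c': 6}
sum of values = 9

9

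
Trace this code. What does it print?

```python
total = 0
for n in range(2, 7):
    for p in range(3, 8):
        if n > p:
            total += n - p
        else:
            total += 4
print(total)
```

n=2,p=3: not 2>3, total = 0+4 = 4
n=2,p=4: not 2>4, total = 4+4 = 8
n=2,p=5: not 2>5, total = 8+4 = 12
n=2,p=6: not 2>6, total = 12+4 = 16
n=2,p=7: not 2>7, total = 16+4 = 20
n=3,p=3: not 3>3, total = 20+4 = 24
n=3,p=4: not 3>4, total = 24+4 = 28
n=3,p=5: not 3>5, total = 28+4 = 32
n=3,p=6: not 3>6, total = 32+4 = 36
n=3,p=7: not 3>7, total = 36+4 = 40
n=4,p=3: 4>3, total = 40+1 = 41
n=4,p=4: not 4>4, total = 41+4 = 45
n=4,p=5: not 4>5, total = 45+4 = 49
n=4,p=6: not 4>6, total = 49+4 = 53
n=4,p=7: not 4>7, total = 53+4 = 57
n=5,p=3: 5>3, total = 57+2 = 59
n=5,p=4: 5>4, total = 59+1 = 60
n=5,p=5: not 5>5, total = 60+4 = 64
n=5,p=6: not 5>6, total = 64+4 = 68
n=5,p=7: not 5>7, total = 68+4 = 72
n=6,p=3: 6>3, total = 72+3 = 75
n=6,p=4: 6>4, total = 75+2 = 77
n=6,p=5: 6>5, total = 77+1 = 78
n=6,p=6: not 6>6, total = 78+4 = 82
n=6,p=7: not 6>7, total = 82+4 = 86

86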